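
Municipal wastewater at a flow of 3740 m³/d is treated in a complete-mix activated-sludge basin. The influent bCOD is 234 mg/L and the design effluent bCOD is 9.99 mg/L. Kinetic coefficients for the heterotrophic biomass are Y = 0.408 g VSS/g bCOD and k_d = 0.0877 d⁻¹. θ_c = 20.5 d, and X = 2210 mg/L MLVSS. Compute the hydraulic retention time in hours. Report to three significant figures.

Steady-state biomass mass balance: V·X·(1 + k_d·θ_c) = Y·Q·(S₀ − S)·θ_c, so V = 0.408 × 3740 × (234 − 9.99) × 20.5 / [2210 × (1 + 0.0877 × 20.5)] = 7.01×10^6 / 6183 = 1133 m³.
Hydraulic retention time τ = V/Q = 1133 / 3740 = 0.3030 d = 7.272 h.

τ ≈ 7.27 h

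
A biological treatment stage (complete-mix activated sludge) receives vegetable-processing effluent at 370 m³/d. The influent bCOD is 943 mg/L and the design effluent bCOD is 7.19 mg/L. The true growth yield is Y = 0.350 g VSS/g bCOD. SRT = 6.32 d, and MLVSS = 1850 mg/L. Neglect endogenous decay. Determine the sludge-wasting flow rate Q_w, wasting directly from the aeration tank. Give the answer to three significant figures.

V·X = Y·Q·ΔS·θ_c gives V = 0.350 × 370 × (943 − 7.19) × 6.32 / 1850 = 414.0 m³.
For wasting at MLVSS concentration, Q_w = V/θ_c = 414.0/6.32 = 65.51 m³/d.

Q_w ≈ 65.5 m³/d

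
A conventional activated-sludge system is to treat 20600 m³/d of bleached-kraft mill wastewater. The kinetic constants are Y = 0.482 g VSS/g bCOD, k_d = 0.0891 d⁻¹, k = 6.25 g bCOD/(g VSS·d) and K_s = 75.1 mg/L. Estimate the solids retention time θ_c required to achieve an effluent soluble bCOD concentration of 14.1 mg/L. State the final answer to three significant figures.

At the target effluent, Y k S/(K_s+S) = 0.482×6.25×14.1/89.20 = 0.4762 d⁻¹.
θ_c = 1/(μ − k_d) = 1/(0.4762 − 0.0891) = 1/0.3871 = 2.583 d.

θ_c ≈ 2.58 d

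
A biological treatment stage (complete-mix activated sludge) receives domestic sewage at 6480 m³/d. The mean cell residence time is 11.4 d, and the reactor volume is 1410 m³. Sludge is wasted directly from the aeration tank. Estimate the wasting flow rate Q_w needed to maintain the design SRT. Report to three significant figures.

Q_w ≈ 124 m³/d

Wasting from the aeration tank: Q_w = V / θ_c = 1410 / 11.4 = 123.7 m³/d.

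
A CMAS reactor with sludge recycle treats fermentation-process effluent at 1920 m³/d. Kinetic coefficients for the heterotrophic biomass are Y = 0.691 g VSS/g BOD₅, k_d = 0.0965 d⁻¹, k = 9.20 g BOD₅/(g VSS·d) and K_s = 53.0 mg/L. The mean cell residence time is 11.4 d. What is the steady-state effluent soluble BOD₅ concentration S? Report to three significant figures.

S ≈ 1.58 mg/L

From the Monod/SRT balance for a CMAS, S = K_s·(1+k_d θ_c)/[θ_c·(Y k − k_d) − 1] = 53.0 × (1 + 0.0965 × 11.4) / [11.4 × (0.691 × 9.20 − 0.0965) − 1] = 111.3 / 70.37 = 1.582 mg/L.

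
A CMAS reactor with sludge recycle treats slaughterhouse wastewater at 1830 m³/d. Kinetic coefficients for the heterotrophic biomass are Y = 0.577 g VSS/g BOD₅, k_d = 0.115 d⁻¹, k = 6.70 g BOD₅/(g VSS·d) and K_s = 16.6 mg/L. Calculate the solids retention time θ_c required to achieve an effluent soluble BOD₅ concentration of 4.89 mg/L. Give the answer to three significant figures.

θ_c ≈ 1.31 d

From 1/θ_c = Y·k·S/(K_s + S) − k_d: Y·k·S/(K_s+S) = 0.577 × 6.70 × 4.89 / (16.6 + 4.89) = 0.8797 d⁻¹.
Then 1/θ_c = μ − k_d = 0.8797 − 0.115 = 0.7647 d⁻¹, giving θ_c = 1.308 d.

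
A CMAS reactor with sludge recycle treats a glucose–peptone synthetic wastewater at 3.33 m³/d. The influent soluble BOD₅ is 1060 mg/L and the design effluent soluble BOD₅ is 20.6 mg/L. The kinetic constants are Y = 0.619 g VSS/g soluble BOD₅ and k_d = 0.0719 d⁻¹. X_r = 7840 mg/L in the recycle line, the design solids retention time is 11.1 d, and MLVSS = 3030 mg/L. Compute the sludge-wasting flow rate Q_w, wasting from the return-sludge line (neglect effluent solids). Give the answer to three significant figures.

Rearranging the biomass balance for a CMAS with decay, V = Y·Q·ΔS·θ_c / [X·(1+k_d θ_c)] = 0.619 × 3.33 × (1060 − 20.6) × 11.1 / [3030 × (1 + 0.0719 × 11.1)] = 2.38×10^4 / 5448 = 4.365 m³.
Wasting from the return line (neglecting effluent solids): Q_w = V·X / (θ_c·X_r) = 4.365 × 3030 / (11.1 × 7840) = 0.1520 m³/d.

Q_w ≈ 0.152 m³/d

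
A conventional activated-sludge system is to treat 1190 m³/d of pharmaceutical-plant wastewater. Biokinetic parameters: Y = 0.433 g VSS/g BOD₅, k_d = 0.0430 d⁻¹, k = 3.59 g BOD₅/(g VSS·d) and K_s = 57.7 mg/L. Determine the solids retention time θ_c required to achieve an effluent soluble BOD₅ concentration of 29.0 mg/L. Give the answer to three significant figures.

At the target effluent, Y k S/(K_s+S) = 0.433×3.59×29.0/86.70 = 0.5199 d⁻¹.
Then 1/θ_c = μ − k_d = 0.5199 − 0.0430 = 0.4769 d⁻¹, giving θ_c = 2.097 d.

θ_c ≈ 2.10 d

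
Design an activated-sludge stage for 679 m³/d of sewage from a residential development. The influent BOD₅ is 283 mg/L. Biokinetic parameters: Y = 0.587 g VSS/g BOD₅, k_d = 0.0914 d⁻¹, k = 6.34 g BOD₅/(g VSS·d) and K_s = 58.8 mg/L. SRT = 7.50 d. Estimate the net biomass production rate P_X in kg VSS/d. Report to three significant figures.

P_X ≈ 66.0 kg VSS/d

From the Monod/SRT balance for a CMAS, S = K_s·(1+k_d θ_c)/[θ_c·(Y k − k_d) − 1] = 58.8 × (1 + 0.0914 × 7.50) / [7.50 × (0.587 × 6.34 − 0.0914) − 1] = 99.11 / 26.23 = 3.779 mg/L.
The observed yield is Y_obs = Y/(1 + k_d·θ_c) = 0.587 / (1 + 0.0914 × 7.50) = 0.587 / 1.685 = 0.3483 g VSS per g BOD₅ removed.
Mass of BOD₅ removed per day: Q(S₀ − S) = 679 × 279.2 g/m³ = 189.6 kg/d.
Net biomass production P_X = Y_obs × Q·(S₀ − S) = 0.3483 × 189.6 = 66.03 kg VSS/d.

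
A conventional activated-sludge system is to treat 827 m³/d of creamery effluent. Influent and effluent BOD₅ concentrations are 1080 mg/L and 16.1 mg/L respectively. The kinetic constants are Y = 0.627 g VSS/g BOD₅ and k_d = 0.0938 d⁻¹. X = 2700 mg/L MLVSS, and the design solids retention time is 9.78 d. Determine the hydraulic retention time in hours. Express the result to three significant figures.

Steady-state biomass mass balance: V·X·(1 + k_d·θ_c) = Y·Q·(S₀ − S)·θ_c, so V = 0.627 × 827 × (1080 − 16.1) × 9.78 / [2700 × (1 + 0.0938 × 9.78)] = 5.4×10^6 / 5177 = 1042 m³.
HRT = V/Q = 1042 m³ / 827 m³·d⁻¹ = 1.260 d × 24 = 30.24 h.

τ ≈ 30.2 h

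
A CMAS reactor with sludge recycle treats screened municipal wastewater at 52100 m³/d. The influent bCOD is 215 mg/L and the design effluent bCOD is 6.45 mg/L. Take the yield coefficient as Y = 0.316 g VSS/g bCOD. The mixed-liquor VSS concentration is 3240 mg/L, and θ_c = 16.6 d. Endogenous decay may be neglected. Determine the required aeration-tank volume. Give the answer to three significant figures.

V ≈ 17600 m³

Biomass mass balance (decay neglected): V·X = Y·Q·(S₀ − S)·θ_c, so V = 0.316 × 52100 × (215 − 6.45) × 16.6 / 3240 = 17591 m³.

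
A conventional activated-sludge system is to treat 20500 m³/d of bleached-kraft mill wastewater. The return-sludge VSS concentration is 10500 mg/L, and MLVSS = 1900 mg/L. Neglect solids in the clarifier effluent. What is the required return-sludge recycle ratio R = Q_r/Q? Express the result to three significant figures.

Solids balance on the clarifier gives (1+R)X = R·X_r, so R = X/(X_r − X) = 1900 / (10500 − 1900) = 0.2209.

R ≈ 0.221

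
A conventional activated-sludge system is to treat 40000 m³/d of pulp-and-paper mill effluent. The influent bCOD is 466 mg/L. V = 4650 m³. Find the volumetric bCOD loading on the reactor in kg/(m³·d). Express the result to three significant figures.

Volumetric loading L_v = Q·S₀ / V = 40000 × 466 g/m³ / 4650 m³ = 4009 g/(m³·d) = 4.009 kg bCOD/(m³·d).

L_v ≈ 4.01 kg bCOD/(m³·d)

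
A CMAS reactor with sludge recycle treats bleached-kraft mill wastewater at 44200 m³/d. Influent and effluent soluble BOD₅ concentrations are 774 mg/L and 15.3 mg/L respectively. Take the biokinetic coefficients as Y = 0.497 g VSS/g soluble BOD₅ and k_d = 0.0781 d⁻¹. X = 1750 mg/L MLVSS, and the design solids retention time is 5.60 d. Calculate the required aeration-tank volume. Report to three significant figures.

Steady-state biomass mass balance: V·X·(1 + k_d·θ_c) = Y·Q·(S₀ − S)·θ_c, so V = 0.497 × 44200 × (774 − 15.3) × 5.60 / [1750 × (1 + 0.0781 × 5.60)] = 9.33×10^7 / 2515 = 37105 m³.

V ≈ 37100 m³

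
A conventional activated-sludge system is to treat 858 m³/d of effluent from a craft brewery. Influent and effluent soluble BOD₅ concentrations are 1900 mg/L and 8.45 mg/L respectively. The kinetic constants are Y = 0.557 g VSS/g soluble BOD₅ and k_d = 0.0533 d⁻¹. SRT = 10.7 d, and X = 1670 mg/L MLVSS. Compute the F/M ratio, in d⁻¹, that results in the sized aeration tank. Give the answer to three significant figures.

Steady-state biomass mass balance: V·X·(1 + k_d·θ_c) = Y·Q·(S₀ − S)·θ_c, so V = 0.557 × 858 × (1900 − 8.45) × 10.7 / [1670 × (1 + 0.0533 × 10.7)] = 9.67×10^6 / 2622 = 3688 m³.
F/M = Q·S₀ / (V·X) = 858 × 1900 / (3688 × 1670) = 0.2647 g soluble BOD₅·(g VSS·d)⁻¹.

F/M ≈ 0.265 d⁻¹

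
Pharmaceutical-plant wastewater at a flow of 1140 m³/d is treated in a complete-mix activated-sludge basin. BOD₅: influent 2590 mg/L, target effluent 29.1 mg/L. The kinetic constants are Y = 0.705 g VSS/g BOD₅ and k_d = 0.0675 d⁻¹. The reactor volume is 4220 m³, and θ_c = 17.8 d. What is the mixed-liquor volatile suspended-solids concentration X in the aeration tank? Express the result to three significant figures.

From V·X·(1 + k_d·θ_c) = Y·Q·(S₀ − S)·θ_c: X = 0.705 × 1140 × (2590 − 29.1) × 17.8 / [4220 × (1 + 0.0675 × 17.8)] = 3943 mg/L.

X ≈ 3940 mg/L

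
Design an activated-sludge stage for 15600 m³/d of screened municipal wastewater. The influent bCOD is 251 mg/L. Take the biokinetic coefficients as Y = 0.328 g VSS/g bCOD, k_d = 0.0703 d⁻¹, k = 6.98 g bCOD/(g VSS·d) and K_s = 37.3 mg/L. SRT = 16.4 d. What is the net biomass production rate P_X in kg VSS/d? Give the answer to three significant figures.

P_X ≈ 591 kg VSS/d

From the Monod/SRT balance for a CMAS, S = K_s·(1+k_d θ_c)/[θ_c·(Y k − k_d) − 1] = 37.3 × (1 + 0.0703 × 16.4) / [16.4 × (0.328 × 6.98 − 0.0703) − 1] = 80.30 / 35.39 = 2.269 mg/L.
Y_obs = Y / (1 + k_d θ_c) = 0.328 / (1 + 0.0703 × 16.4) = 0.328 / 2.153 = 0.1524.
Q·(S₀ − S) = 15600 × (251 − 2.27) × 10⁻³ = 3880 kg/d removed.
Net biomass production P_X = Y_obs × Q·(S₀ − S) = 0.1524 × 3880 = 591.2 kg VSS/d.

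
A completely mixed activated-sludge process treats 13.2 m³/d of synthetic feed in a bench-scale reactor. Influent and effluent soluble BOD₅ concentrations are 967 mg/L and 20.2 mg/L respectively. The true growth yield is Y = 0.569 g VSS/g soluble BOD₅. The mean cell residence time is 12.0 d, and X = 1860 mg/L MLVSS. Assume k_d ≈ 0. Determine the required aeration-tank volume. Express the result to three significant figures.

V ≈ 45.9 m³

With k_d = 0 the design equation reduces to V = Y Q (S₀−S) θ_c / X = 0.569 × 13.2 × (967 − 20.2) × 12.0 / 1860 = 45.88 m³.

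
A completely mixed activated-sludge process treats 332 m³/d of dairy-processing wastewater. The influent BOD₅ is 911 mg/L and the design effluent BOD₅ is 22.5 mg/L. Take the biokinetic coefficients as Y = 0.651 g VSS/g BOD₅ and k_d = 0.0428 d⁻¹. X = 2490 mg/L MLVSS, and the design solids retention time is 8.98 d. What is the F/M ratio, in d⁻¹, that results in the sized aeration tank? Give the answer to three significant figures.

Steady-state biomass mass balance: V·X·(1 + k_d·θ_c) = Y·Q·(S₀ − S)·θ_c, so V = 0.651 × 332 × (911 − 22.5) × 8.98 / [2490 × (1 + 0.0428 × 8.98)] = 1.72×10^6 / 3447 = 500.3 m³.
Food-to-microorganism ratio F/M = Q S₀ / (V X) = 332 × 911 / (500.3 × 2490) = 0.2428 d⁻¹.

F/M ≈ 0.243 d⁻¹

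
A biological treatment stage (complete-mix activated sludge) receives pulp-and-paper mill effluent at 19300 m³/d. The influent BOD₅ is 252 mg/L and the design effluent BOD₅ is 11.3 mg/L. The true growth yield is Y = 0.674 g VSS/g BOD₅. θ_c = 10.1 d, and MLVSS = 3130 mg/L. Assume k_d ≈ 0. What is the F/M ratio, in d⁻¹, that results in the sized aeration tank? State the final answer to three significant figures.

V·X = Y·Q·ΔS·θ_c gives V = 0.674 × 19300 × (252 − 11.3) × 10.1 / 3130 = 10103 m³.
F/M = Q·S₀ / (V·X) = 19300 × 252 / (10103 × 3130) = 0.1538 g BOD₅·(g VSS·d)⁻¹.

F/M ≈ 0.154 d⁻¹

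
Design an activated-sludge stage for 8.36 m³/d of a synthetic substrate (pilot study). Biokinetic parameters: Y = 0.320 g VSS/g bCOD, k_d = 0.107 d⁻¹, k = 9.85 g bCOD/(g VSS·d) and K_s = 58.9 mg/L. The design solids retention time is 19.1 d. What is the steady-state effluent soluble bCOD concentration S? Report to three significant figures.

S ≈ 3.14 mg/L

For a completely mixed reactor with recycle the Lawrence–McCarty relation gives S = K_s·(1 + k_d·θ_c) / [θ_c·(Y·k − k_d) − 1] = 58.9 × (1 + 0.107 × 19.1) / [19.1 × (0.320 × 9.85 − 0.107) − 1] = 179.3 / 57.16 = 3.136 mg/L.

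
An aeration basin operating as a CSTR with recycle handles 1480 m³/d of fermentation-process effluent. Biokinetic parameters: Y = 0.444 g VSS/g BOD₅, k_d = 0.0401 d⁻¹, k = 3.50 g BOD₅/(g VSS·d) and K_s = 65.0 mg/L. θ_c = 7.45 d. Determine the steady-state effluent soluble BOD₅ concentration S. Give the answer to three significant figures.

S ≈ 8.21 mg/L

For a completely mixed reactor with recycle the Lawrence–McCarty relation gives S = K_s·(1 + k_d·θ_c) / [θ_c·(Y·k − k_d) − 1] = 65.0 × (1 + 0.0401 × 7.45) / [7.45 × (0.444 × 3.50 − 0.0401) − 1] = 84.42 / 10.28 = 8.213 mg/L.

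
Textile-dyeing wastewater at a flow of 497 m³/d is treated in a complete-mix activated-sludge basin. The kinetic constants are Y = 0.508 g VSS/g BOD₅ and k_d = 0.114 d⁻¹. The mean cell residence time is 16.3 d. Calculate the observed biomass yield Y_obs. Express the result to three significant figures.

Y_obs ≈ 0.178 g VSS/g BOD₅

The observed yield is Y_obs = Y/(1 + k_d·θ_c) = 0.508 / (1 + 0.114 × 16.3) = 0.508 / 2.858 = 0.1777 g VSS per g BOD₅ removed.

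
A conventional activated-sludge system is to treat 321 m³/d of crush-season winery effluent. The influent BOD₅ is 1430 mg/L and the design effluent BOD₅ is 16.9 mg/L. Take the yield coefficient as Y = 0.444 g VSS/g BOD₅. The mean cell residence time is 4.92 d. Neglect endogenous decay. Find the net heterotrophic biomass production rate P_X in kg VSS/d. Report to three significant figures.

P_X ≈ 201 kg VSS/d

No decay correction is needed, so Y_obs = Y = 0.444.
Substrate removed = Q·(S₀ − S) = 321 m³/d × (1430 − 16.9) g/m³ = 4.54×10^5 g/d = 453.6 kg/d.
So the net sludge growth is P_X = 0.4440 × 453.6 = 201.4 kg VSS/d.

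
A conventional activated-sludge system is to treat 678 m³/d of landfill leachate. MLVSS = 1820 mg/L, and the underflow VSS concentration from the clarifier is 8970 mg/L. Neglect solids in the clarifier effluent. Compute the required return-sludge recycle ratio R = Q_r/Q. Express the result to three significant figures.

R ≈ 0.255

R = Q_r/Q = X/(X_r − X) = 1820 / (8970 − 1820) = 0.2545.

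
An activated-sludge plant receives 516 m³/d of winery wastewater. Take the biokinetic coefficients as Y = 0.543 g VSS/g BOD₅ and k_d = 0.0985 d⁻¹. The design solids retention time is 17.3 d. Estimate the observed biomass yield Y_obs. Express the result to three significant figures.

Y_obs ≈ 0.201 g VSS/g BOD₅

Y_obs = Y / (1 + k_d θ_c) = 0.543 / (1 + 0.0985 × 17.3) = 0.543 / 2.704 = 0.2008.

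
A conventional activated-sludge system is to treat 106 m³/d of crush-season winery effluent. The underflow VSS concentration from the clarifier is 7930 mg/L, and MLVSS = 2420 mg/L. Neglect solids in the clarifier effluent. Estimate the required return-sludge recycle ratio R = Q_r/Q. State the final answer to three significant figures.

Mass balance around the secondary clarifier (neglecting effluent solids): R = X / (X_r − X) = 2420 / (7930 − 2420) = 0.4392.

R ≈ 0.439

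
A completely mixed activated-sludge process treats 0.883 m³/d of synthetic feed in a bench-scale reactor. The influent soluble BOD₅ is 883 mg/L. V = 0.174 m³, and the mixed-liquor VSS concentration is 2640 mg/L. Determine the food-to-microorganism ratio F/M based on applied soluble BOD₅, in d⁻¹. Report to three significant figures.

F/M = Q·S₀ / (V·X) = 0.883 × 883 / (0.1740 × 2640) = 1.697 g soluble BOD₅·(g VSS·d)⁻¹.

F/M ≈ 1.70 d⁻¹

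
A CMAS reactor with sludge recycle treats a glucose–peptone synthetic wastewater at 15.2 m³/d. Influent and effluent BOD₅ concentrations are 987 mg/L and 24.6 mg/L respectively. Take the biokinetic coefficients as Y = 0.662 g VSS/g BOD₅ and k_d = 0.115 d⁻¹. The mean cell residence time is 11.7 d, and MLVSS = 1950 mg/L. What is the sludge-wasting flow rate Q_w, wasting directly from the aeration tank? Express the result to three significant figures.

Q_w ≈ 2.12 m³/d

Steady-state biomass mass balance: V·X·(1 + k_d·θ_c) = Y·Q·(S₀ − S)·θ_c, so V = 0.662 × 15.2 × (987 − 24.6) × 11.7 / [1950 × (1 + 0.115 × 11.7)] = 1.13×10^5 / 4574 = 24.77 m³.
Wasting from the aeration tank: Q_w = V / θ_c = 24.77 / 11.7 = 2.117 m³/d.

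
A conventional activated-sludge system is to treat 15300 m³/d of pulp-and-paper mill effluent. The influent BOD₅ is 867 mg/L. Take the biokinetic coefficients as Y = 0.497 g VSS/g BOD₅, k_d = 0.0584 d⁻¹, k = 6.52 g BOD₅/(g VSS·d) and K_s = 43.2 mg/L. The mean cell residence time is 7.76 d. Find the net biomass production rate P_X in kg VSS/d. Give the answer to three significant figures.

P_X ≈ 4520 kg VSS/d

From the Monod/SRT balance for a CMAS, S = K_s·(1+k_d θ_c)/[θ_c·(Y k − k_d) − 1] = 43.2 × (1 + 0.0584 × 7.76) / [7.76 × (0.497 × 6.52 − 0.0584) − 1] = 62.78 / 23.69 = 2.650 mg/L.
Observed yield with endogenous decay: Y_obs = Y / (1 + k_d·θ_c) = 0.497 / (1 + 0.0584 × 7.76) = 0.497 / 1.453 = 0.3420 g VSS/g BOD₅.
Substrate removed = Q·(S₀ − S) = 15300 m³/d × (867 − 2.65) g/m³ = 1.32×10^7 g/d = 13225 kg/d.
Net biomass production P_X = Y_obs × Q·(S₀ − S) = 0.3420 × 13225 = 4523 kg VSS/d.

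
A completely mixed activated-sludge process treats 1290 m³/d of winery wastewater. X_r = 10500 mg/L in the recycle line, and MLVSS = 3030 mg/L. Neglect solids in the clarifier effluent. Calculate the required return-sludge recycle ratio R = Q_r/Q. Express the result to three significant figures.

Mass balance around the secondary clarifier (neglecting effluent solids): R = X / (X_r − X) = 3030 / (10500 − 3030) = 0.4056.

R ≈ 0.406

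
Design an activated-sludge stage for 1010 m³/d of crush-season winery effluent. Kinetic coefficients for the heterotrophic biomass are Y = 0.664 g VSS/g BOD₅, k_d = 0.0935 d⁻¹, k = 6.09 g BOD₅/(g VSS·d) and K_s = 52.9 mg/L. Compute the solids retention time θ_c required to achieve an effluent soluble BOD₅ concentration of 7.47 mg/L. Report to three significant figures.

From 1/θ_c = Y·k·S/(K_s + S) − k_d: Y·k·S/(K_s+S) = 0.664 × 6.09 × 7.47 / (52.9 + 7.47) = 0.5004 d⁻¹.
θ_c = 1/(μ − k_d) = 1/(0.5004 − 0.0935) = 1/0.4069 = 2.458 d.

θ_c ≈ 2.46 d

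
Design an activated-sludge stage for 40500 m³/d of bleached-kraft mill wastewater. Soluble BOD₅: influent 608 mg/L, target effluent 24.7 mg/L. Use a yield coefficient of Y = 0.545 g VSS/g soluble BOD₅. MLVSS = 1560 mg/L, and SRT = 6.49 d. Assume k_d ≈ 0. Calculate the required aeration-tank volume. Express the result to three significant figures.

V ≈ 53600 m³

Biomass mass balance (decay neglected): V·X = Y·Q·(S₀ − S)·θ_c, so V = 0.545 × 40500 × (608 − 24.7) × 6.49 / 1560 = 53563 m³.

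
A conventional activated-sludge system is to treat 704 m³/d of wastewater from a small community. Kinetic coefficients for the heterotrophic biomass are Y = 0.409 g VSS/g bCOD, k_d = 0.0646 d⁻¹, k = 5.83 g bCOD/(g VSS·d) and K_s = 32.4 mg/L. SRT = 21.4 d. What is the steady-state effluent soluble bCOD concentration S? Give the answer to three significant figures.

From the Monod/SRT balance for a CMAS, S = K_s·(1+k_d θ_c)/[θ_c·(Y k − k_d) − 1] = 32.4 × (1 + 0.0646 × 21.4) / [21.4 × (0.409 × 5.83 − 0.0646) − 1] = 77.19 / 48.65 = 1.587 mg/L.

S ≈ 1.59 mg/L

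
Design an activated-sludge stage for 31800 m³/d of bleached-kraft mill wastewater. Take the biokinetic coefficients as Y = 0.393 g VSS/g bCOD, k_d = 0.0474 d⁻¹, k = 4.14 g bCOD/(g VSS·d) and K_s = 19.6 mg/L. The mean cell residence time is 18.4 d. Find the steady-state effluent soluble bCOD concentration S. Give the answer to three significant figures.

S ≈ 1.31 mg/L

From the Monod/SRT balance for a CMAS, S = K_s·(1+k_d θ_c)/[θ_c·(Y k − k_d) − 1] = 19.6 × (1 + 0.0474 × 18.4) / [18.4 × (0.393 × 4.14 − 0.0474) − 1] = 36.69 / 28.07 = 1.307 mg/L.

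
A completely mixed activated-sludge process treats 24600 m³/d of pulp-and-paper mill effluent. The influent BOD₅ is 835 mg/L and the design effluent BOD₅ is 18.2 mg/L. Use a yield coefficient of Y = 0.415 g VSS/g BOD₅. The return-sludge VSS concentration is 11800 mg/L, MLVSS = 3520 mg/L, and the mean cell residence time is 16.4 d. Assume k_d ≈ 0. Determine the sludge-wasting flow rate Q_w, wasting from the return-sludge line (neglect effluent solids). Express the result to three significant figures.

Q_w ≈ 707 m³/d

V·X = Y·Q·ΔS·θ_c gives V = 0.415 × 24600 × (835 − 18.2) × 16.4 / 3520 = 38851 m³.
θ_c = V·X/(Q_w·X_r) when wasting from the recycle, so Q_w = V·X/(θ_c·X_r) = 38851 × 3520 / (16.4 × 11800) = 706.7 m³/d.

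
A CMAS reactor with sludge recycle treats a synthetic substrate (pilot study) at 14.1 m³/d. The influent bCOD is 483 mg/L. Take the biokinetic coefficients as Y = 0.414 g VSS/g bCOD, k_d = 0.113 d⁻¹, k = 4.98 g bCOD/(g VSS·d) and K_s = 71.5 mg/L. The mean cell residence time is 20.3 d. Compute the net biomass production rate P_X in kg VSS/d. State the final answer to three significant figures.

P_X ≈ 0.845 kg VSS/d

From the Monod/SRT balance for a CMAS, S = K_s·(1+k_d θ_c)/[θ_c·(Y k − k_d) − 1] = 71.5 × (1 + 0.113 × 20.3) / [20.3 × (0.414 × 4.98 − 0.113) − 1] = 235.5 / 38.56 = 6.108 mg/L.
The observed yield is Y_obs = Y/(1 + k_d·θ_c) = 0.414 / (1 + 0.113 × 20.3) = 0.414 / 3.294 = 0.1257 g VSS per g bCOD removed.
ΔS = 483 − 6.11 = 476.9 mg/L, so the substrate removal rate is 14.1 × 476.9/1000 = 6.724 kg bCOD/d.
Net biomass production P_X = Y_obs × Q·(S₀ − S) = 0.1257 × 6.724 = 0.8451 kg VSS/d.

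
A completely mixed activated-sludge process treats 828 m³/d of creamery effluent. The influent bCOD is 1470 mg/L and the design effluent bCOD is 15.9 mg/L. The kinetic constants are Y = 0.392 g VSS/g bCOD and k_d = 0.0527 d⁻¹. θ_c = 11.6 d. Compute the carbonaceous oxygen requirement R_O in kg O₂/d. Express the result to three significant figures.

R_O ≈ 788 kg O₂/d

Observed yield with endogenous decay: Y_obs = Y / (1 + k_d·θ_c) = 0.392 / (1 + 0.0527 × 11.6) = 0.392 / 1.611 = 0.2433 g VSS/g bCOD.
ΔS = 1470 − 15.9 = 1454 mg/L, so the substrate removal rate is 828 × 1454/1000 = 1204 kg bCOD/d.
Net sludge production P_X = 0.2433 × 1204 = 292.9 kg VSS/d.
R_O = Q·(S₀ − S) − 1.42·P_X = 1204 − 1.42 × 292.9 = 788.1 kg O₂/d.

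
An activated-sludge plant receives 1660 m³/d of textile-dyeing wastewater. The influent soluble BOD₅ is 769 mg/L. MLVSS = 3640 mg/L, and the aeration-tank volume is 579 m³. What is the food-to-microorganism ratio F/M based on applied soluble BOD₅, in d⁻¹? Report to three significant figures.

F/M = Q·S₀ / (V·X) = 1660 × 769 / (579.0 × 3640) = 0.6057 g soluble BOD₅·(g VSS·d)⁻¹.

F/M ≈ 0.606 d⁻¹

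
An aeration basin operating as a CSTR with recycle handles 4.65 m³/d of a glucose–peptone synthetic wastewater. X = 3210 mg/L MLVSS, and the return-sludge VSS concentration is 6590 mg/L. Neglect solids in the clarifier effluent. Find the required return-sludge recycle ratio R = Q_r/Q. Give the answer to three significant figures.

R ≈ 0.950

Mass balance around the secondary clarifier (neglecting effluent solids): R = X / (X_r − X) = 3210 / (6590 − 3210) = 0.9497.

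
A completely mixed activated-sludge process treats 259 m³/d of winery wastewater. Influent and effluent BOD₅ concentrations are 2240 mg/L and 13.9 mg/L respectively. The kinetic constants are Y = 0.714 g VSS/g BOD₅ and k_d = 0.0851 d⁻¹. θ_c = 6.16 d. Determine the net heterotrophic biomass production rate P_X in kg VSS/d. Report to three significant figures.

P_X ≈ 270 kg VSS/d

The observed yield is Y_obs = Y/(1 + k_d·θ_c) = 0.714 / (1 + 0.0851 × 6.16) = 0.714 / 1.524 = 0.4684 g VSS per g BOD₅ removed.
Mass of BOD₅ removed per day: Q(S₀ − S) = 259 × 2226 g/m³ = 576.6 kg/d.
Biomass produced: P_X = Y_obs·Q·ΔS = 0.4684 × 576.6 ≈ 270.1 kg VSS/d.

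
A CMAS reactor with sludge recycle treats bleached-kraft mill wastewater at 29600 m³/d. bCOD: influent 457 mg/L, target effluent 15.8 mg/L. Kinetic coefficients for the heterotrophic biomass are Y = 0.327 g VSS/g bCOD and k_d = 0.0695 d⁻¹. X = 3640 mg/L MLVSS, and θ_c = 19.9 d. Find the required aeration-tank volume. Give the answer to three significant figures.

V ≈ 9800 m³

From the SRT design equation V = Y Q (S₀−S) θ_c / [X (1 + k_d θ_c)] = 0.327 × 29600 × (457 − 15.8) × 19.9 / [3640 × (1 + 0.0695 × 19.9)] = 8.5×10^7 / 8674 = 9797 m³.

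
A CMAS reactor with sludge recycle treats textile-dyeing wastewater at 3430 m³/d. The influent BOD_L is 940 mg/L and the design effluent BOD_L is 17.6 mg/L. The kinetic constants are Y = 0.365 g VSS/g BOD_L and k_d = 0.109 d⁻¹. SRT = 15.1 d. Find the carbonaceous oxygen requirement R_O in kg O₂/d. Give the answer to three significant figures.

R_O ≈ 2540 kg O₂/d

Correct the yield for decay: Y_obs = Y/(1 + k_d θ_c) = 0.365 / (1 + 0.109 × 15.1) = 0.365 / 2.646 = 0.1379.
Q·(S₀ − S) = 3430 × (940 − 17.6) × 10⁻³ = 3164 kg/d removed.
Net sludge production P_X = 0.1379 × 3164 = 436.4 kg VSS/d.
R_O = Q·(S₀ − S) − 1.42·P_X = 3164 − 1.42 × 436.4 = 2544 kg O₂/d.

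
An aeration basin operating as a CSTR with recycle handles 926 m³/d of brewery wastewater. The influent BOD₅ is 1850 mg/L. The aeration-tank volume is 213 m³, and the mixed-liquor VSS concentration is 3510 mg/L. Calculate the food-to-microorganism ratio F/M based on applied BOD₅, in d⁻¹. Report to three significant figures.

Food-to-microorganism ratio F/M = Q S₀ / (V X) = 926 × 1850 / (213.0 × 3510) = 2.291 d⁻¹.

F/M ≈ 2.29 d⁻¹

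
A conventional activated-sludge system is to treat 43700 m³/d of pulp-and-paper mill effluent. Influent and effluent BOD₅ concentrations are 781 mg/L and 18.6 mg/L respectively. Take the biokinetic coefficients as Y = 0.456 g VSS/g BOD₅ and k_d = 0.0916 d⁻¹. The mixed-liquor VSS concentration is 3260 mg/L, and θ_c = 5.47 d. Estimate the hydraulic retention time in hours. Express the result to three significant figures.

Rearranging the biomass balance for a CMAS with decay, V = Y·Q·ΔS·θ_c / [X·(1+k_d θ_c)] = 0.456 × 43700 × (781 − 18.6) × 5.47 / [3260 × (1 + 0.0916 × 5.47)] = 8.31×10^7 / 4893 = 16983 m³.
Hydraulic retention time τ = V/Q = 16983 / 43700 = 0.3886 d = 9.327 h.

τ ≈ 9.33 h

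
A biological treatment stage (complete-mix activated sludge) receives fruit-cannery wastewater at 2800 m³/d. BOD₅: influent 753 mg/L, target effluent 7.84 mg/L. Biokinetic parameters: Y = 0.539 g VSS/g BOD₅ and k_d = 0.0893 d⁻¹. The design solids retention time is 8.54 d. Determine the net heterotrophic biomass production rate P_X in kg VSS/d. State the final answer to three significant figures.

P_X ≈ 638 kg VSS/d

The observed yield is Y_obs = Y/(1 + k_d·θ_c) = 0.539 / (1 + 0.0893 × 8.54) = 0.539 / 1.763 = 0.3058 g VSS per g BOD₅ removed.
Substrate removed = Q·(S₀ − S) = 2800 m³/d × (753 − 7.84) g/m³ = 2.09×10^6 g/d = 2086 kg/d.
P_X = Y_obs · Q(S₀ − S) = 0.3058 × 2086 = 638.0 kg VSS/d.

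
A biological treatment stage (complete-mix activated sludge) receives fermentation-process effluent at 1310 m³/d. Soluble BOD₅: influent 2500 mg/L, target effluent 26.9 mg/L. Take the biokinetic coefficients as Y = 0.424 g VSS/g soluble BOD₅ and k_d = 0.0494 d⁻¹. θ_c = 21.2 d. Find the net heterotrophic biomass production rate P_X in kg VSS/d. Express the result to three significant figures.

The observed yield is Y_obs = Y/(1 + k_d·θ_c) = 0.424 / (1 + 0.0494 × 21.2) = 0.424 / 2.047 = 0.2071 g VSS per g soluble BOD₅ removed.
Substrate removed = Q·(S₀ − S) = 1310 m³/d × (2500 − 26.9) g/m³ = 3.24×10^6 g/d = 3240 kg/d.
P_X = Y_obs · Q(S₀ − S) = 0.2071 × 3240 = 671.0 kg VSS/d.

P_X ≈ 671 kg VSS/d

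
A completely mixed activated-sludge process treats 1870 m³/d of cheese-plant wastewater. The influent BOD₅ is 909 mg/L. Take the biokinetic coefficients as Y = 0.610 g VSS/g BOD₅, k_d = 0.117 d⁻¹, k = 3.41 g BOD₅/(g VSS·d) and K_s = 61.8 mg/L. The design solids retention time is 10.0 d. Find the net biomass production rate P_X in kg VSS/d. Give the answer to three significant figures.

P_X ≈ 474 kg VSS/d

From the Monod/SRT balance for a CMAS, S = K_s·(1+k_d θ_c)/[θ_c·(Y k − k_d) − 1] = 61.8 × (1 + 0.117 × 10.0) / [10.0 × (0.610 × 3.41 − 0.117) − 1] = 134.1 / 18.63 = 7.198 mg/L.
Y_obs = Y / (1 + k_d θ_c) = 0.610 / (1 + 0.117 × 10.0) = 0.610 / 2.170 = 0.2811.
Mass of BOD₅ removed per day: Q(S₀ − S) = 1870 × 901.8 g/m³ = 1686 kg/d.
P_X = Y_obs · Q(S₀ − S) = 0.2811 × 1686 = 474.0 kg VSS/d.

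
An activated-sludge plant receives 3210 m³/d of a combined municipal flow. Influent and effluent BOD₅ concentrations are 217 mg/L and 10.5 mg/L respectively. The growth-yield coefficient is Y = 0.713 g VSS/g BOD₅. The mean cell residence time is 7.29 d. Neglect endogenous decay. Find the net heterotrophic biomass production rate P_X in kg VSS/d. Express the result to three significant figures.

No decay correction is needed, so Y_obs = Y = 0.713.
ΔS = 217 − 10.5 = 206.5 mg/L, so the substrate removal rate is 3210 × 206.5/1000 = 662.9 kg BOD₅/d.
Net biomass production P_X = Y_obs × Q·(S₀ − S) = 0.7130 × 662.9 = 472.6 kg VSS/d.

P_X ≈ 473 kg VSS/d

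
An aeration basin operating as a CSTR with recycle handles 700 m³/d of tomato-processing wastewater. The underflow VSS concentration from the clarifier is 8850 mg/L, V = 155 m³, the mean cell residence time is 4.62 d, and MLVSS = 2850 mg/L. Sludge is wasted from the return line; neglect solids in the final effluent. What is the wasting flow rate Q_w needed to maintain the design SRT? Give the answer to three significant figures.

θ_c = V·X/(Q_w·X_r) when wasting from the recycle, so Q_w = V·X/(θ_c·X_r) = 155.0 × 2850 / (4.62 × 8850) = 10.80 m³/d.

Q_w ≈ 10.8 m³/d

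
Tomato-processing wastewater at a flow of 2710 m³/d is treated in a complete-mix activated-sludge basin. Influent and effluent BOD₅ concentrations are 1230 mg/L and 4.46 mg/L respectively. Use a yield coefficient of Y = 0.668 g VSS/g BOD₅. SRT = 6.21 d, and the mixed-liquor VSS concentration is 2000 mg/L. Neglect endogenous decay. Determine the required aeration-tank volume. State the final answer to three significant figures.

Biomass mass balance (decay neglected): V·X = Y·Q·(S₀ − S)·θ_c, so V = 0.668 × 2710 × (1230 − 4.46) × 6.21 / 2000 = 6889 m³.

V ≈ 6890 m³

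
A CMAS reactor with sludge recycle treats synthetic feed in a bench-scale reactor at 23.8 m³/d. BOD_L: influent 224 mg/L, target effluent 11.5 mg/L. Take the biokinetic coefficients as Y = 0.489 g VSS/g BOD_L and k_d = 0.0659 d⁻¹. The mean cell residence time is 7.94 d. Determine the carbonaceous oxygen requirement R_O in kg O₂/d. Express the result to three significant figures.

R_O ≈ 2.75 kg O₂/d

The observed yield is Y_obs = Y/(1 + k_d·θ_c) = 0.489 / (1 + 0.0659 × 7.94) = 0.489 / 1.523 = 0.3210 g VSS per g BOD_L removed.
Mass of BOD_L removed per day: Q(S₀ − S) = 23.8 × 212.5 g/m³ = 5.058 kg/d.
Net sludge production P_X = 0.3210 × 5.058 = 1.624 kg VSS/d.
Carbonaceous O₂ demand = substrate oxidised − cell-mass equivalent = 5.058 − 1.42 × 1.624 = 2.752 kg O₂/d.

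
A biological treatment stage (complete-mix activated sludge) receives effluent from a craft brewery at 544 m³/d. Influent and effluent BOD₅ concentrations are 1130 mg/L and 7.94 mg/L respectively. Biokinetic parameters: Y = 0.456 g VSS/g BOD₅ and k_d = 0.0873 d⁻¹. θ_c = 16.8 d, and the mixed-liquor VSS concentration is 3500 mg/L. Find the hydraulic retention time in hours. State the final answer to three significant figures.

τ ≈ 23.9 h

Steady-state biomass mass balance: V·X·(1 + k_d·θ_c) = Y·Q·(S₀ − S)·θ_c, so V = 0.456 × 544 × (1130 − 7.94) × 16.8 / [3500 × (1 + 0.0873 × 16.8)] = 4.68×10^6 / 8633 = 541.6 m³.
HRT = V/Q = 541.6 m³ / 544 m³·d⁻¹ = 0.9957 d × 24 = 23.90 h.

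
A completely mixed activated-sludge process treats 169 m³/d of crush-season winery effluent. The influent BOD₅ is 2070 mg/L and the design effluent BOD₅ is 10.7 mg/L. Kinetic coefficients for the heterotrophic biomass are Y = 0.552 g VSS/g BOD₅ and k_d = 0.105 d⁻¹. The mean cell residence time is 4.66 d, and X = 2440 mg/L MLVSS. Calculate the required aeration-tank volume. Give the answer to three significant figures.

V ≈ 246 m³

Steady-state biomass mass balance: V·X·(1 + k_d·θ_c) = Y·Q·(S₀ − S)·θ_c, so V = 0.552 × 169 × (2070 − 10.7) × 4.66 / [2440 × (1 + 0.105 × 4.66)] = 8.95×10^5 / 3634 = 246.4 m³.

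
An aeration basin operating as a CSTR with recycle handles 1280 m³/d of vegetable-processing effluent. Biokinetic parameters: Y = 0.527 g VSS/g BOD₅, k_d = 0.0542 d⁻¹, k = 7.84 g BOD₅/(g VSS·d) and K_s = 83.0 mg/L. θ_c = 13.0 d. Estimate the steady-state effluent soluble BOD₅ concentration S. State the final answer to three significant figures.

S ≈ 2.72 mg/L

For a completely mixed reactor with recycle the Lawrence–McCarty relation gives S = K_s·(1 + k_d·θ_c) / [θ_c·(Y·k − k_d) − 1] = 83.0 × (1 + 0.0542 × 13.0) / [13.0 × (0.527 × 7.84 − 0.0542) − 1] = 141.5 / 52.01 = 2.720 mg/L.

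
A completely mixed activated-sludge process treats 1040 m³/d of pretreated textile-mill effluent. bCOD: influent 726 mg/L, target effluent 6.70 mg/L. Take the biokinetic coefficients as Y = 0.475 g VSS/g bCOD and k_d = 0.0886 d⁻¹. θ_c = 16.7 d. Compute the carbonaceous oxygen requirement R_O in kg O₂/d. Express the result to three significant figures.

R_O ≈ 545 kg O₂/d

Observed yield with endogenous decay: Y_obs = Y / (1 + k_d·θ_c) = 0.475 / (1 + 0.0886 × 16.7) = 0.475 / 2.480 = 0.1916 g VSS/g bCOD.
Q·(S₀ − S) = 1040 × (726 − 6.70) × 10⁻³ = 748.1 kg/d removed.
P_X = Y_obs·Q·(S₀ − S) = 0.1916 × 748.1 = 143.3 kg VSS/d.
R_O = Q·(S₀ − S) − 1.42·P_X = 748.1 − 1.42 × 143.3 = 544.6 kg O₂/d.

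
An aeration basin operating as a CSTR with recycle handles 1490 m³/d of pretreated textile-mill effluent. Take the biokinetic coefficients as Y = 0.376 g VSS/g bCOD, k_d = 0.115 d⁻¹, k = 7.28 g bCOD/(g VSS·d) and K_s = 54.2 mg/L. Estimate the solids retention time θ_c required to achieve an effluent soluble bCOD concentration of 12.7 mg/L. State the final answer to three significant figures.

Specific growth rate at S = 12.7 mg/L: μ = YkS/(K_s+S) = 0.376·7.28·12.7/(54.2+12.7) = 0.5196 d⁻¹.
θ_c = 1/(μ − k_d) = 1/(0.5196 − 0.115) = 1/0.4046 = 2.471 d.

θ_c ≈ 2.47 d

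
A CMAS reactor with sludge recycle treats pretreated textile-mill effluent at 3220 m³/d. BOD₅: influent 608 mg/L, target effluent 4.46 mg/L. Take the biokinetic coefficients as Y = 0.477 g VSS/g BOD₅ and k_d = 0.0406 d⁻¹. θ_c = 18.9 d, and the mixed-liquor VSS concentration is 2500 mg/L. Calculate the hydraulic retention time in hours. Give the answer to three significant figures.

τ ≈ 29.6 h

From the SRT design equation V = Y Q (S₀−S) θ_c / [X (1 + k_d θ_c)] = 0.477 × 3220 × (608 − 4.46) × 18.9 / [2500 × (1 + 0.0406 × 18.9)] = 1.75×10^7 / 4418 = 3965 m³.
τ = V/Q = 3965/3220 = 1.231 d, or 29.56 h.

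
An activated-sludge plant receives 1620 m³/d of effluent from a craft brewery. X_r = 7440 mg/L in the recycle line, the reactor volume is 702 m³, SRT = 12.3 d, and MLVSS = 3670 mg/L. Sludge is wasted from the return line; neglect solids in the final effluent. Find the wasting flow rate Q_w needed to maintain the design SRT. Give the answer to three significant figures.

Q_w = (V·X)/(θ_c X_r) = 702.0 × 3670 / (12.3 × 7440) = 28.15 m³/d.

Q_w ≈ 28.2 m³/d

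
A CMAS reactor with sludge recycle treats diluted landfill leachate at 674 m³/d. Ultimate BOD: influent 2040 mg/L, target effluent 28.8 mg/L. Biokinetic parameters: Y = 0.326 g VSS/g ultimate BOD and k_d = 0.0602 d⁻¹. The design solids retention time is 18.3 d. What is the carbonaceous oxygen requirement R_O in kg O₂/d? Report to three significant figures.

Correct the yield for decay: Y_obs = Y/(1 + k_d θ_c) = 0.326 / (1 + 0.0602 × 18.3) = 0.326 / 2.102 = 0.1551.
Substrate removed = Q·(S₀ − S) = 674 m³/d × (2040 − 28.8) g/m³ = 1.36×10^6 g/d = 1356 kg/d.
Net sludge production P_X = 0.1551 × 1356 = 210.3 kg VSS/d.
R_O = Q·ΔS − 1.42 P_X = 1356 − 298.6 = 1057 kg O₂/d.

R_O ≈ 1060 kg O₂/d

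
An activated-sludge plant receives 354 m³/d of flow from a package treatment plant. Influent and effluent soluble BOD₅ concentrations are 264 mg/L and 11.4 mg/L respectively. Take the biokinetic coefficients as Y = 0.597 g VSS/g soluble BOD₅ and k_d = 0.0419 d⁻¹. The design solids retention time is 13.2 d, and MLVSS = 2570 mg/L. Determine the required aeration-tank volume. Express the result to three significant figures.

From the SRT design equation V = Y Q (S₀−S) θ_c / [X (1 + k_d θ_c)] = 0.597 × 354 × (264 − 11.4) × 13.2 / [2570 × (1 + 0.0419 × 13.2)] = 7.05×10^5 / 3991 = 176.5 m³.

V ≈ 177 m³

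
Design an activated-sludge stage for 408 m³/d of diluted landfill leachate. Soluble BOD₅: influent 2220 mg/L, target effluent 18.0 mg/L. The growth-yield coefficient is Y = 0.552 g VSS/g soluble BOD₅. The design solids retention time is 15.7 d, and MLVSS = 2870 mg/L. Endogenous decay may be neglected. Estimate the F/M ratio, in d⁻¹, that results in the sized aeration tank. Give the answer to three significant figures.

F/M ≈ 0.116 d⁻¹

With k_d = 0 the design equation reduces to V = Y Q (S₀−S) θ_c / X = 0.552 × 408 × (2220 − 18.0) × 15.7 / 2870 = 2713 m³.
F/M = Q·S₀ / (V·X) = 408 × 2220 / (2713 × 2870) = 0.1163 g soluble BOD₅·(g VSS·d)⁻¹.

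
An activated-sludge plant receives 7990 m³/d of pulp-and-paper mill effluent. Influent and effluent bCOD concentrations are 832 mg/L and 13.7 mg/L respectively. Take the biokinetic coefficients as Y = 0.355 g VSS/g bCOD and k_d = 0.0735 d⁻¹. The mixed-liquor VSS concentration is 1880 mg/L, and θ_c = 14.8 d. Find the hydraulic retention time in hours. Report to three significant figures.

τ ≈ 26.3 h

From the SRT design equation V = Y Q (S₀−S) θ_c / [X (1 + k_d θ_c)] = 0.355 × 7990 × (832 − 13.7) × 14.8 / [1880 × (1 + 0.0735 × 14.8)] = 3.44×10^7 / 3925 = 8752 m³.
HRT = V/Q = 8752 m³ / 7990 m³·d⁻¹ = 1.095 d × 24 = 26.29 h.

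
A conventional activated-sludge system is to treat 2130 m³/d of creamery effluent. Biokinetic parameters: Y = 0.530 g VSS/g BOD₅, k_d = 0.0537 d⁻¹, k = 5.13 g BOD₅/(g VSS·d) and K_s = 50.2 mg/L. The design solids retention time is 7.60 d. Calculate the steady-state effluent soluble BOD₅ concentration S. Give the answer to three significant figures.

S ≈ 3.67 mg/L

Effluent substrate depends only on kinetics and SRT: S = K_s(1 + k_d θ_c) / [θ_c(Yk − k_d) − 1] = 50.2 × (1 + 0.0537 × 7.60) / [7.60 × (0.530 × 5.13 − 0.0537) − 1] = 70.69 / 19.26 = 3.671 mg/L.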